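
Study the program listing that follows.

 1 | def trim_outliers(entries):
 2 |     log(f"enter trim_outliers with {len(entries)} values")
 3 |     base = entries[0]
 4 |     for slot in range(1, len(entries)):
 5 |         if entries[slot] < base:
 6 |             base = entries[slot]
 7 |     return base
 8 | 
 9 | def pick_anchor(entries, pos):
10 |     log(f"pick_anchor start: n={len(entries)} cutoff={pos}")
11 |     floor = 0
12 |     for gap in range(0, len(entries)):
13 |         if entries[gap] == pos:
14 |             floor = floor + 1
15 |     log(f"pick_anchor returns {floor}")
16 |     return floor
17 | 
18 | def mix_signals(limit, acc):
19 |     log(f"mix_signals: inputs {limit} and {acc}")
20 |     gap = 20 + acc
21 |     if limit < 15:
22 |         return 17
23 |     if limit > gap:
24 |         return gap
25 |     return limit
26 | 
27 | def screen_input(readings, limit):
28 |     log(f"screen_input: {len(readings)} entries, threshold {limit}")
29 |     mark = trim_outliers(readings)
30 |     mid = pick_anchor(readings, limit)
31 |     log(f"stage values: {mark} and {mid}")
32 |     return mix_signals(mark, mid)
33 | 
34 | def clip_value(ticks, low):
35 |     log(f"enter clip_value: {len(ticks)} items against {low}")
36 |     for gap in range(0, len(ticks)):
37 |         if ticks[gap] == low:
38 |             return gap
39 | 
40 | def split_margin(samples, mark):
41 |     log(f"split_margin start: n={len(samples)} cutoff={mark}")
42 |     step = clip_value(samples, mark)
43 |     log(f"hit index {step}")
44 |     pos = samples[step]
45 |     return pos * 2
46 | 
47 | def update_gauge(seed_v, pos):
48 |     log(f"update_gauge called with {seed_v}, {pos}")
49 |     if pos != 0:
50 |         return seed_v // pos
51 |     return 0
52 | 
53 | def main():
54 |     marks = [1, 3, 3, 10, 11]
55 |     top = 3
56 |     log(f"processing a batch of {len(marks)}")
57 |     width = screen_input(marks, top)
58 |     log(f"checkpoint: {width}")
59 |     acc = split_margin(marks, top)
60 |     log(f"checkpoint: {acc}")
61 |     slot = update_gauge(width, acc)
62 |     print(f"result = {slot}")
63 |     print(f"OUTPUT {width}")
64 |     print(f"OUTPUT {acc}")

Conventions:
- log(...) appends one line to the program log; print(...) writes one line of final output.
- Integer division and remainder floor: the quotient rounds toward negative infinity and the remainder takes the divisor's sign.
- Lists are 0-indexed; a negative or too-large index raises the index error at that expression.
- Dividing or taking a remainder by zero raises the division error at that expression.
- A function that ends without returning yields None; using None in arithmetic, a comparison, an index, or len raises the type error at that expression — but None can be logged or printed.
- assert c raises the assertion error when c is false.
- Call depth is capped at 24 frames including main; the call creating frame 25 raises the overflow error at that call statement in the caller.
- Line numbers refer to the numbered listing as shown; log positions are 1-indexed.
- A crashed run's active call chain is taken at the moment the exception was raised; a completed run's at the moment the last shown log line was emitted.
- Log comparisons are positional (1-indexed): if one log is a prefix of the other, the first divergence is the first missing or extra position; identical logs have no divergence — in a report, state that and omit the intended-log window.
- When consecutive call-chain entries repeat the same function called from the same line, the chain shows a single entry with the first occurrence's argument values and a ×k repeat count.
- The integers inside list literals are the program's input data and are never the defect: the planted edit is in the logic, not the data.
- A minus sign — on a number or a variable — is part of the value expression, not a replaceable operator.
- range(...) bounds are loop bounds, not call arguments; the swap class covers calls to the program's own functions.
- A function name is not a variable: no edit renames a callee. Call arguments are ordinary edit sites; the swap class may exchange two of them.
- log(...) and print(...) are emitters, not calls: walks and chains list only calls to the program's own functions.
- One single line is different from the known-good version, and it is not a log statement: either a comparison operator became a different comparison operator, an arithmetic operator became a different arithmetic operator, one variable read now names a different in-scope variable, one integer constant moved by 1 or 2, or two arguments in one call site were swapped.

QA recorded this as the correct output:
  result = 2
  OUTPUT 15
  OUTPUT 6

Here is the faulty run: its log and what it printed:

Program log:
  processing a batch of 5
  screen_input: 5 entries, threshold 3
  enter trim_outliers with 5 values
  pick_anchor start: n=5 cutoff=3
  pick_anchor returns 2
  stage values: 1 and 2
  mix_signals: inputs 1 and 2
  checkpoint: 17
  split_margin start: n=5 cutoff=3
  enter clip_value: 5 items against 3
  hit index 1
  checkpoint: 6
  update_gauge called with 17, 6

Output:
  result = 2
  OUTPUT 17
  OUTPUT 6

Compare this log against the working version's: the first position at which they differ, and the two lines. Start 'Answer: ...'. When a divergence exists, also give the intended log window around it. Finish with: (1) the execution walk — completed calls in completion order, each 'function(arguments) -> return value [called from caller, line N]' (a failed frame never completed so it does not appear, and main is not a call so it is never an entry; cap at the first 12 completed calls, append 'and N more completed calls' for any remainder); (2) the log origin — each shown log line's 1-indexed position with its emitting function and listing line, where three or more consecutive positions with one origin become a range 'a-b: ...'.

Answer: position 8 — the shown line 'checkpoint: 17' should read 'checkpoint: 15'.
Intended log window:
  6: stage values: 1 and 2
  7: mix_signals: inputs 1 and 2
  8: checkpoint: 15
  9: split_margin start: n=5 cutoff=3
Execution walk:
  trim_outliers([1, 3, 3, 10, 11]) -> 1  [called from screen_input, line 29]
  pick_anchor([1, 3, 3, 10, 11], 3) -> 2  [called from screen_input, line 30]
  mix_signals(1, 2) -> 17  [called from screen_input, line 32]
  screen_input([1, 3, 3, 10, 11], 3) -> 17  [called from main, line 57]
  clip_value([1, 3, 3, 10, 11], 3) -> 1  [called from split_margin, line 42]
  split_margin([1, 3, 3, 10, 11], 3) -> 6  [called from main, line 59]
  update_gauge(17, 6) -> 2  [called from main, line 61]
Origin of each log line:
  1: logged in main at line 56
  2: logged in screen_input at line 28
  3: logged in trim_outliers at line 2
  4: logged in pick_anchor at line 10
  5: logged in pick_anchor at line 15
  6: logged in screen_input at line 31
  7: logged in mix_signals at line 19
  8: logged in main at line 58
  9: logged in split_margin at line 41
  10: logged in clip_value at line 35
  11: logged in split_margin at line 43
  12: logged in main at line 60
  13: logged in update_gauge at line 48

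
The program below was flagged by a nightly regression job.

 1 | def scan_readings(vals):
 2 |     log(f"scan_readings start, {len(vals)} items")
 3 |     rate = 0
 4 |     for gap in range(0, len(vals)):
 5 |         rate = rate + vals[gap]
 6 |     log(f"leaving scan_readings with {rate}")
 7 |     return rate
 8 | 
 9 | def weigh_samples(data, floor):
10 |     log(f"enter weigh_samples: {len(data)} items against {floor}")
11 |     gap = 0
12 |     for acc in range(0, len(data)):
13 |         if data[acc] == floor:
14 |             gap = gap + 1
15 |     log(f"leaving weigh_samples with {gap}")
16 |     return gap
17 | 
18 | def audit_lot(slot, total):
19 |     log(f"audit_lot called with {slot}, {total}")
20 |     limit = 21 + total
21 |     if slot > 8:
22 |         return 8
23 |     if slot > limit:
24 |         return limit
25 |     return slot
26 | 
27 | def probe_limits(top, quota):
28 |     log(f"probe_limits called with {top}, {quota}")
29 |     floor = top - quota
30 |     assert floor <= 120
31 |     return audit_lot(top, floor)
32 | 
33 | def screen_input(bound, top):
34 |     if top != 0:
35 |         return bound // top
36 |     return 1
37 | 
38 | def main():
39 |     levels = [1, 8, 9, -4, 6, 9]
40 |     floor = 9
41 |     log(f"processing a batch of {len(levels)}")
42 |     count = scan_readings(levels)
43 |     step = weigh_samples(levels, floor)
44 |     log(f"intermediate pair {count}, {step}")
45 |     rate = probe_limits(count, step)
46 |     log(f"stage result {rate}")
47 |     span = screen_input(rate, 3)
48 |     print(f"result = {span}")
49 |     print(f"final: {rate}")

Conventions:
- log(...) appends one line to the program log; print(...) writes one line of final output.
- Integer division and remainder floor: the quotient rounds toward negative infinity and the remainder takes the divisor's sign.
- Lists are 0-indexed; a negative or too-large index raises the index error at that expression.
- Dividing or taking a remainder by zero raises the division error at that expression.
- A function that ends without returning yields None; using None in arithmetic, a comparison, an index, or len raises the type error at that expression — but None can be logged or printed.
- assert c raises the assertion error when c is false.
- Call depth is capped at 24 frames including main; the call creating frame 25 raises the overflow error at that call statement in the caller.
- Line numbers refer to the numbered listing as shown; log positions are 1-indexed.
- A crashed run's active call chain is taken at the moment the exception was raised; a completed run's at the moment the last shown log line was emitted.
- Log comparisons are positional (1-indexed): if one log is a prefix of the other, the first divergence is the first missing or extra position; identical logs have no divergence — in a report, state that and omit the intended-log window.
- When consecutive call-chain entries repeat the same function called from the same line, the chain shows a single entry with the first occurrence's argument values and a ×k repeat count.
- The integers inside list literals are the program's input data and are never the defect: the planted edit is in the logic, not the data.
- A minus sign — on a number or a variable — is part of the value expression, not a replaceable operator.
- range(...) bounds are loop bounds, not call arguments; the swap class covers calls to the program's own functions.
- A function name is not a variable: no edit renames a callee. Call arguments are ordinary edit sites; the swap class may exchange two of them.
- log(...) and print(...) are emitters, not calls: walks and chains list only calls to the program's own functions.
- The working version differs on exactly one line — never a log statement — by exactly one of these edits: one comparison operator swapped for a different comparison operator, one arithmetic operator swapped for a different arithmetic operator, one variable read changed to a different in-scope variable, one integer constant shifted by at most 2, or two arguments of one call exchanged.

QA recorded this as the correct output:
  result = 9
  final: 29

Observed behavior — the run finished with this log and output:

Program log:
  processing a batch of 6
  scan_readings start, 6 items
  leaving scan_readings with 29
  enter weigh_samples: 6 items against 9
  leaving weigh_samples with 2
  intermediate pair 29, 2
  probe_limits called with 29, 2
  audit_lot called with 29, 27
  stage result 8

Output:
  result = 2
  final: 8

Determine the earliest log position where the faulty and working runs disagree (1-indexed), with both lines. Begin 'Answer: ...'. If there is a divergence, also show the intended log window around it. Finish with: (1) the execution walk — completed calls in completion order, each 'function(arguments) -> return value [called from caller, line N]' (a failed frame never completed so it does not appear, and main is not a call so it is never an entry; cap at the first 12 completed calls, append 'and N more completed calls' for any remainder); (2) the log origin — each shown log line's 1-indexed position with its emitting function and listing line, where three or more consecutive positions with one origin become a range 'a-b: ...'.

Answer: position 9 — the shown line 'stage result 8' should read 'stage result 29'.
Intended log window:
  7: probe_limits called with 29, 2
  8: audit_lot called with 29, 27
  9: stage result 29
Execution walk:
  scan_readings([1, 8, 9, -4, 6, 9]) -> 29  [called from main, line 42]
  weigh_samples([1, 8, 9, -4, 6, 9], 9) -> 2  [called from main, line 43]
  audit_lot(29, 27) -> 8  [called from probe_limits, line 31]
  probe_limits(29, 2) -> 8  [called from main, line 45]
  screen_input(8, 3) -> 2  [called from main, line 47]
Log origins:
  1: from main, line 41
  2: from scan_readings, line 2
  3: from scan_readings, line 6
  4: from weigh_samples, line 10
  5: from weigh_samples, line 15
  6: from main, line 44
  7: from probe_limits, line 28
  8: from audit_lot, line 19
  9: from main, line 46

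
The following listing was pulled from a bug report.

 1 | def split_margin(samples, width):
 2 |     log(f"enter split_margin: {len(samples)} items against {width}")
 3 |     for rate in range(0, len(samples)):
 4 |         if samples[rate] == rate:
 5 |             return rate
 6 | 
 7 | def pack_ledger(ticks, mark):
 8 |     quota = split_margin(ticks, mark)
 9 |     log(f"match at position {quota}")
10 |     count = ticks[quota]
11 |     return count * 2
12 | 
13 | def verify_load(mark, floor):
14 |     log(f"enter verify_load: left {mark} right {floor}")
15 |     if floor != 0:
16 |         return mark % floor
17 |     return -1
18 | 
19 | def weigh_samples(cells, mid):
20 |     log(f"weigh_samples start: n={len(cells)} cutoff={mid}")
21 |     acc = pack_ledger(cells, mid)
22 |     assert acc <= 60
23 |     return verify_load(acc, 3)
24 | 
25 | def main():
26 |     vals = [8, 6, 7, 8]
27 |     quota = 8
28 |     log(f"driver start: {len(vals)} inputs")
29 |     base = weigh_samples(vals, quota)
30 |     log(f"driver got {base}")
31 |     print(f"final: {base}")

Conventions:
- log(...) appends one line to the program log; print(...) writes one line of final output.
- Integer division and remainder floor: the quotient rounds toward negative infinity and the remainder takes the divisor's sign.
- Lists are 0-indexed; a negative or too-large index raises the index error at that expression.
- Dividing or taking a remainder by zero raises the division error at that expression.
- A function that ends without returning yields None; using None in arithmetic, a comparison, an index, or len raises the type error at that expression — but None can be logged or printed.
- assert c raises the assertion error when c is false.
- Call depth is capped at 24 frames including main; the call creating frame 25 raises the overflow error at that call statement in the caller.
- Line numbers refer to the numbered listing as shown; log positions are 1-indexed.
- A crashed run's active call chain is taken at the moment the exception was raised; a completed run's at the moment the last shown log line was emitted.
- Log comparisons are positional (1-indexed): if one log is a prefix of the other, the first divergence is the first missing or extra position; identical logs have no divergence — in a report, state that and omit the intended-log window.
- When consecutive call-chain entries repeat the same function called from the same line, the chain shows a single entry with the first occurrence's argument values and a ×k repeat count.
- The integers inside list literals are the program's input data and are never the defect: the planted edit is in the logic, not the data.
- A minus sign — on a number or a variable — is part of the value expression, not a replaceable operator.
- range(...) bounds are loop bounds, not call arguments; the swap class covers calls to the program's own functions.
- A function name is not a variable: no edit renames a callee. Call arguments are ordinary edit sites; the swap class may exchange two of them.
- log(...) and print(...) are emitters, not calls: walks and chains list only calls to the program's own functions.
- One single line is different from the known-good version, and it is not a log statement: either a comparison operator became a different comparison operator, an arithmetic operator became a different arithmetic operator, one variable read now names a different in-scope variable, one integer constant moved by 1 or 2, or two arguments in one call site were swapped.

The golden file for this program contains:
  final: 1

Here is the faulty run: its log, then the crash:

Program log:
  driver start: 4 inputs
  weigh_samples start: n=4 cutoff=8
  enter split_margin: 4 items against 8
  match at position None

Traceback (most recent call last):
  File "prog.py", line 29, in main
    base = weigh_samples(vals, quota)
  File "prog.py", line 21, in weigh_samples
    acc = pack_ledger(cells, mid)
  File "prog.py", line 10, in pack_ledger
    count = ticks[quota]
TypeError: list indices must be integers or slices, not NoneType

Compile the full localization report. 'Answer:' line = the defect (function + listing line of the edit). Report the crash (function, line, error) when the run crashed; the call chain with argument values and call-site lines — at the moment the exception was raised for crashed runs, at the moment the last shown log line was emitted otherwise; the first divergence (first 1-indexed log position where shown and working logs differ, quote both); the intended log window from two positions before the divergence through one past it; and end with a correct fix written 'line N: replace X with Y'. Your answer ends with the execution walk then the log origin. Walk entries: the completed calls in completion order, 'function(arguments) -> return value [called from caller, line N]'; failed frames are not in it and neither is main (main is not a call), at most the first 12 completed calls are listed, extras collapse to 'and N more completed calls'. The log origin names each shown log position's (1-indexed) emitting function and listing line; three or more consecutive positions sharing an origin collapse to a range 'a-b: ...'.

Answer: the defect is in split_margin at line 4.
Core observation: Log line 4 is where behavior first shows: 'match at position None' appears instead of 'match at position 0'.
Crash: pack_ledger, line 10, TypeError.
Call chain: main -> weigh_samples([8, 6, 7, 8], 8) (called at line 29) -> pack_ledger([8, 6, 7, 8], 8) (called at line 21).
First divergence: position 4; shown 'match at position None' vs intended 'match at position 0'.
Intended log window:
  2: weigh_samples start: n=4 cutoff=8
  3: enter split_margin: 4 items against 8
  4: match at position 0
  5: enter verify_load: left 16 right 3
Execution walk:
  split_margin([8, 6, 7, 8], 8) -> None  [called from pack_ledger, line 8]
Log line origins:
  1: from main, line 28
  2: from weigh_samples, line 20
  3: from split_margin, line 2
  4: from pack_ledger, line 9
A correct fix: line 4: replace `samples[rate] == rate` with `samples[rate] == width`.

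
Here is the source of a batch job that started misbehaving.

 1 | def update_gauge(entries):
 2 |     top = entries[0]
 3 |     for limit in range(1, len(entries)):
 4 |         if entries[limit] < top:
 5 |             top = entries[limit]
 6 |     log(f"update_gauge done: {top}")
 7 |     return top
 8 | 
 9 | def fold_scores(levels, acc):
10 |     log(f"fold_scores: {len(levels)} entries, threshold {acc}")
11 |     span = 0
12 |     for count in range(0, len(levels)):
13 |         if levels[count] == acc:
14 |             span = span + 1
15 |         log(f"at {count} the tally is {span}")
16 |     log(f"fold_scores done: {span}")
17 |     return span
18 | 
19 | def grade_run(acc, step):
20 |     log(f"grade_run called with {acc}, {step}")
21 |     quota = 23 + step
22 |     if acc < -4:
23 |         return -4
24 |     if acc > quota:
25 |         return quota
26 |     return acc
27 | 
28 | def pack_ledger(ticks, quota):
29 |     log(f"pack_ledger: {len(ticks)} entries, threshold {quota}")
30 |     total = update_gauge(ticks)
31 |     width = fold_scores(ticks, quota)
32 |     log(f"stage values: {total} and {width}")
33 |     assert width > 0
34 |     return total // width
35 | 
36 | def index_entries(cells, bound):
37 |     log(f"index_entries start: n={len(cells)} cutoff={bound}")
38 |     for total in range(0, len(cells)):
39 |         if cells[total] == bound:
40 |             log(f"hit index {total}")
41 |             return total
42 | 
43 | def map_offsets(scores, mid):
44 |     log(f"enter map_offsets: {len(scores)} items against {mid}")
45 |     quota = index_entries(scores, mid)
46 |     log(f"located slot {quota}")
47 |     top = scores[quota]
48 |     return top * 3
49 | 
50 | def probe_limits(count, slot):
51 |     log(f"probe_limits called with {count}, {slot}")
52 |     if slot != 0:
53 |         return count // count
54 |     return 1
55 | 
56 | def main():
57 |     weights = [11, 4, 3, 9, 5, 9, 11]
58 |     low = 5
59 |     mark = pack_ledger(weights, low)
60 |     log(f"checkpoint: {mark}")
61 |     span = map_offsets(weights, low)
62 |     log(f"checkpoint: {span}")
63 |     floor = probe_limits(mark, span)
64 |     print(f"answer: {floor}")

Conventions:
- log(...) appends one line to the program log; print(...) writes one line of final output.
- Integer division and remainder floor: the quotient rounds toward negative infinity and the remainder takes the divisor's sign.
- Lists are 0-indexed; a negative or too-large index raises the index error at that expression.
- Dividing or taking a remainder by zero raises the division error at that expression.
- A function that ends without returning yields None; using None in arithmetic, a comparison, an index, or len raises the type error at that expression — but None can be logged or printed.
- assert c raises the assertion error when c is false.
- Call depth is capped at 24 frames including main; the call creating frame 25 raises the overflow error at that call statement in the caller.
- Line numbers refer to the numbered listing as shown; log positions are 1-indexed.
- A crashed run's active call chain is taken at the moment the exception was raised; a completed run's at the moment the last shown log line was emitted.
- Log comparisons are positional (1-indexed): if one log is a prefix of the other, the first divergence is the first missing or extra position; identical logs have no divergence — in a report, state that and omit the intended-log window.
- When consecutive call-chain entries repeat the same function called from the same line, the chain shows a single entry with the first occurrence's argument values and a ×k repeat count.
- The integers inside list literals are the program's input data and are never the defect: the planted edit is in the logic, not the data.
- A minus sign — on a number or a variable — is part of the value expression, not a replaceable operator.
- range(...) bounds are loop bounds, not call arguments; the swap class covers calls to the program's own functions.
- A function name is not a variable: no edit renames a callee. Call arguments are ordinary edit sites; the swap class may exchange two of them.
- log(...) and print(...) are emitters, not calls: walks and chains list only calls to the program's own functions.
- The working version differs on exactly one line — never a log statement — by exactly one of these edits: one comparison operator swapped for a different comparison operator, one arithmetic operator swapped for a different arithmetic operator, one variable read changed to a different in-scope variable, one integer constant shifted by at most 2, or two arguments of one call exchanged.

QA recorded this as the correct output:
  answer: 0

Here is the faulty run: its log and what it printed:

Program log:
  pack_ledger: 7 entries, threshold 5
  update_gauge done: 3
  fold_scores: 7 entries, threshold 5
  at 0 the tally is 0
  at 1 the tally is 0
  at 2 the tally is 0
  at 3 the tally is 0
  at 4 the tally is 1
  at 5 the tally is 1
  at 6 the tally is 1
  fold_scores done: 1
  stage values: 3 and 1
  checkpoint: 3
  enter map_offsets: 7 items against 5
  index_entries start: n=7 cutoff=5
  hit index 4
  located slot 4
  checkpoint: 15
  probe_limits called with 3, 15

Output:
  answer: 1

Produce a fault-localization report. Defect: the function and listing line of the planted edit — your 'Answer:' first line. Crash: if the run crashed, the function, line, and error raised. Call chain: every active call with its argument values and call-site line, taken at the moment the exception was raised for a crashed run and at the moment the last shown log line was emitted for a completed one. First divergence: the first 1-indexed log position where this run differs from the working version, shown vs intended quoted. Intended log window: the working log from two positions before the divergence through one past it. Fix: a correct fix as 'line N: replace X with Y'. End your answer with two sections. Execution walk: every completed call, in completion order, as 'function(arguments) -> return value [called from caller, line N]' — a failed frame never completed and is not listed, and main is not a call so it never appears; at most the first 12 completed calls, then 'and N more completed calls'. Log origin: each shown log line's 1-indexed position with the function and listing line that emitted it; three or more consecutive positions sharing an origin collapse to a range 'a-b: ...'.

Answer: the defect is in probe_limits at line 53.
Key observation: The two runs log identically and part ways only at the printed values.
Call chain: main -> probe_limits(3, 15) (called at line 63).
First divergence: there is none — every log position agrees.
Execution walk:
  update_gauge([11, 4, 3, 9, 5, 9, 11]) -> 3  [called from pack_ledger, line 30]
  fold_scores([11, 4, 3, 9, 5, 9, 11], 5) -> 1  [called from pack_ledger, line 31]
  pack_ledger([11, 4, 3, 9, 5, 9, 11], 5) -> 3  [called from main, line 59]
  index_entries([11, 4, 3, 9, 5, 9, 11], 5) -> 4  [called from map_offsets, line 45]
  map_offsets([11, 4, 3, 9, 5, 9, 11], 5) -> 15  [called from main, line 61]
  probe_limits(3, 15) -> 1  [called from main, line 63]
Origin of each log line:
  1: emitted by pack_ledger (line 29)
  2: emitted by update_gauge (line 6)
  3: emitted by fold_scores (line 10)
  4-10: emitted by fold_scores (line 15)
  11: emitted by fold_scores (line 16)
  12: emitted by pack_ledger (line 32)
  13: emitted by main (line 60)
  14: emitted by map_offsets (line 44)
  15: emitted by index_entries (line 37)
  16: emitted by index_entries (line 40)
  17: emitted by map_offsets (line 46)
  18: emitted by main (line 62)
  19: emitted by probe_limits (line 51)
A correct fix: line 53: replace `count // count` with `count // slot`.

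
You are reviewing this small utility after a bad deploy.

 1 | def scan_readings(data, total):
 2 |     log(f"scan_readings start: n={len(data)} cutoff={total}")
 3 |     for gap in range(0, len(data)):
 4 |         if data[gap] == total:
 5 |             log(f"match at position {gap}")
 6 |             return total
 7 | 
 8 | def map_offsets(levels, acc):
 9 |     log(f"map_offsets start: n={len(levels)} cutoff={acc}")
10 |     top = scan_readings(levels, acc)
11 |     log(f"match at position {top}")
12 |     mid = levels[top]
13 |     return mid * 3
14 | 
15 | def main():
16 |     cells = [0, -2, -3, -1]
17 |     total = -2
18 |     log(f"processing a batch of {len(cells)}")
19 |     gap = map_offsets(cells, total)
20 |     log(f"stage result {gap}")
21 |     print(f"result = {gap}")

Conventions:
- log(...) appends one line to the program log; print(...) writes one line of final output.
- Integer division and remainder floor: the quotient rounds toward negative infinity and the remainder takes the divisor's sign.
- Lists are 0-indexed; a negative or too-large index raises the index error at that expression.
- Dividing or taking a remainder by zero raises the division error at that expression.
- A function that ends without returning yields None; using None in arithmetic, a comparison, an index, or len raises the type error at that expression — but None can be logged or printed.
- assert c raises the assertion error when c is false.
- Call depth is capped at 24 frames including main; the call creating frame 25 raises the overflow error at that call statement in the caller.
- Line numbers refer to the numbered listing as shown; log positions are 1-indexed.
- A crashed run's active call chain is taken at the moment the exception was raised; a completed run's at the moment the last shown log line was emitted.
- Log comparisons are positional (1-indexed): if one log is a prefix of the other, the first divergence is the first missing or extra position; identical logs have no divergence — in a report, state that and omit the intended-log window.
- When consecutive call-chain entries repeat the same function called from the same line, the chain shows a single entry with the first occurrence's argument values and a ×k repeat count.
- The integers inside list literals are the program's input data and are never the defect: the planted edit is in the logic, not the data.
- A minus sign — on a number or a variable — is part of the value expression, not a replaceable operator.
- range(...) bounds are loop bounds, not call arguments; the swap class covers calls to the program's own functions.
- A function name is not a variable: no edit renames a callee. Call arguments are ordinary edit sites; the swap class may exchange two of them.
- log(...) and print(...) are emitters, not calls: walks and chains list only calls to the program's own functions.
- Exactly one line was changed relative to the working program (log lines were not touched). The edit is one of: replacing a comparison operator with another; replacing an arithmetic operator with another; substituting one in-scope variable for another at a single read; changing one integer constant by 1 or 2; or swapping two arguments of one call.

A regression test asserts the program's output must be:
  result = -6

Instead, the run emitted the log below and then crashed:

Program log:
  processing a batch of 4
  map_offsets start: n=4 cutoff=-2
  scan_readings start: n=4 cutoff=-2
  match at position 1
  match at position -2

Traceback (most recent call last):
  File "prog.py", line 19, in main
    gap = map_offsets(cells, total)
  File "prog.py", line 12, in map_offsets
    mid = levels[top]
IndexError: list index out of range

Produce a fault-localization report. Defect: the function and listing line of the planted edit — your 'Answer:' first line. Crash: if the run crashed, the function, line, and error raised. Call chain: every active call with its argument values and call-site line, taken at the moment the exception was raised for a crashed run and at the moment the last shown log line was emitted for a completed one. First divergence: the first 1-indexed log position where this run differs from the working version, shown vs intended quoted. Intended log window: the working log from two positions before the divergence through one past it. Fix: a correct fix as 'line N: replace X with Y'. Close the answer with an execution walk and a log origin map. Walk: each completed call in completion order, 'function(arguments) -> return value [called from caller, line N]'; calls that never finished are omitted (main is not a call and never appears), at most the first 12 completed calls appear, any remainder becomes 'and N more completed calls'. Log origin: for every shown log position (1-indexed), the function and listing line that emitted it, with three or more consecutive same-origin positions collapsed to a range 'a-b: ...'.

Answer: the defect is in scan_readings at line 6.
Key observation: Log line 5 is where behavior first shows: 'match at position -2' appears instead of 'match at position 1'.
Crash: map_offsets, line 12, IndexError.
Call chain: main -> map_offsets([0, -2, -3, -1], -2) (called at line 19).
First divergence: position 5; shown 'match at position -2' vs intended 'match at position 1'.
Intended log window:
  3: scan_readings start: n=4 cutoff=-2
  4: match at position 1
  5: match at position 1
  6: stage result -6
Execution walk:
  scan_readings([0, -2, -3, -1], -2) -> -2  [called from map_offsets, line 10]
Log origins:
  1: logged in main at line 18
  2: logged in map_offsets at line 9
  3: logged in scan_readings at line 2
  4: logged in scan_readings at line 5
  5: logged in map_offsets at line 11
A correct fix: line 6: replace `total` with `gap`.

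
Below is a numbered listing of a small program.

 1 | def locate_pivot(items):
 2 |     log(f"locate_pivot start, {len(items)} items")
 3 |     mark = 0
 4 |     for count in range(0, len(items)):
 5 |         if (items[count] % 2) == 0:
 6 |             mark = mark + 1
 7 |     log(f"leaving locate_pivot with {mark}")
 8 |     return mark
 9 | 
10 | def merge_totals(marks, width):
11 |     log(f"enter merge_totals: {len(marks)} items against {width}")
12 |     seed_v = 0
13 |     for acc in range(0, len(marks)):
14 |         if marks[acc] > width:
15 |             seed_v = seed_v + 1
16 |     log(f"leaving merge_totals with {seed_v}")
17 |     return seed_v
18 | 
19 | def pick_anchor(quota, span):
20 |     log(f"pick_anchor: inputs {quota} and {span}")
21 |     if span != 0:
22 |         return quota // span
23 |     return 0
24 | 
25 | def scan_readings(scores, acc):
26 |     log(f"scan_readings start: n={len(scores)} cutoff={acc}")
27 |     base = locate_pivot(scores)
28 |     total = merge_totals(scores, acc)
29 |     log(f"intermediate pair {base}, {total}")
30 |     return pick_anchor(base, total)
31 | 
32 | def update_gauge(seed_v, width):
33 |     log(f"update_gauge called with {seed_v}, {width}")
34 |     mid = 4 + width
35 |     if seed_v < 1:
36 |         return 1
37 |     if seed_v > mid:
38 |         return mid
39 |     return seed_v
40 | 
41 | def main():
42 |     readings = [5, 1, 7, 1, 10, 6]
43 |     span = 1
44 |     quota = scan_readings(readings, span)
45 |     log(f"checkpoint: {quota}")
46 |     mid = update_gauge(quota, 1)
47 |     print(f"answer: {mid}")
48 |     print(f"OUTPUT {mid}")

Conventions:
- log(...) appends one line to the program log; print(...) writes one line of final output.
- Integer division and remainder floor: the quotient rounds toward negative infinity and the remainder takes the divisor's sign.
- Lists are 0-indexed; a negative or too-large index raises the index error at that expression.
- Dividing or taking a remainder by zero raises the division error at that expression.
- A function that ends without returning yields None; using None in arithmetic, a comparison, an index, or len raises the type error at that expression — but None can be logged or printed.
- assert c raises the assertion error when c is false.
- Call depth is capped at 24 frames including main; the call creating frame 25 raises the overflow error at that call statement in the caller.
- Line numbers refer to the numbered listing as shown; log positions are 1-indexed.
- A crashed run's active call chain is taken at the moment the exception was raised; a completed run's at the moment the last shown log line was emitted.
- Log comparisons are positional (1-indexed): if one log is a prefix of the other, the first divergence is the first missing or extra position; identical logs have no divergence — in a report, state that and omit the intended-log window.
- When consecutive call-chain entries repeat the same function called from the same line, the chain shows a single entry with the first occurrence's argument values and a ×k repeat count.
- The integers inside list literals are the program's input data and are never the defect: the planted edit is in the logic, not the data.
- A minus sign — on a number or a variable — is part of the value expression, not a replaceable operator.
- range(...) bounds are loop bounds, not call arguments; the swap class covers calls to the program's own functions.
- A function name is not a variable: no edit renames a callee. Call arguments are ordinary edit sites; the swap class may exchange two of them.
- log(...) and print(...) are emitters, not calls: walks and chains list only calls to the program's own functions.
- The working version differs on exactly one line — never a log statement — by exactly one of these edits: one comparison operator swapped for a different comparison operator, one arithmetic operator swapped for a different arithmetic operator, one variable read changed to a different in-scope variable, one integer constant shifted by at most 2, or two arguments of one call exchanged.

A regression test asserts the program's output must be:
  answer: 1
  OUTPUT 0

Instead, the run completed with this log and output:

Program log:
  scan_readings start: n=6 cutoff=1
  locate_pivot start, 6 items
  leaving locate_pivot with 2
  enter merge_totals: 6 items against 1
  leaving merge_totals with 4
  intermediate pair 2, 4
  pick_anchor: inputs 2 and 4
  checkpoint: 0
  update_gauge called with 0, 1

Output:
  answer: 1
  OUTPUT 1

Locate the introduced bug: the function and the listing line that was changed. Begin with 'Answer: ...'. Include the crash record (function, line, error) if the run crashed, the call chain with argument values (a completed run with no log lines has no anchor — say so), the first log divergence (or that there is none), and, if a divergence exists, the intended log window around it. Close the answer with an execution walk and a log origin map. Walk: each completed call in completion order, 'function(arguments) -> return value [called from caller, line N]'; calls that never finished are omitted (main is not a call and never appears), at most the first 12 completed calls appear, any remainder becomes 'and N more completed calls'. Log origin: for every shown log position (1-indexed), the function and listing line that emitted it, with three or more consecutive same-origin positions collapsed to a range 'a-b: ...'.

Answer: the defect is in main at line 48.
The tell: The logs agree in full; only the final output differs.
Call chain: main -> update_gauge(0, 1) (called at line 46).
First divergence: none; the two logs match at every position.
Execution walk:
  locate_pivot([5, 1, 7, 1, 10, 6]) -> 2  [called from scan_readings, line 27]
  merge_totals([5, 1, 7, 1, 10, 6], 1) -> 4  [called from scan_readings, line 28]
  pick_anchor(2, 4) -> 0  [called from scan_readings, line 30]
  scan_readings([5, 1, 7, 1, 10, 6], 1) -> 0  [called from main, line 44]
  update_gauge(0, 1) -> 1  [called from main, line 46]
Log line origins:
  1: from scan_readings, line 26
  2: from locate_pivot, line 2
  3: from locate_pivot, line 7
  4: from merge_totals, line 11
  5: from merge_totals, line 16
  6: from scan_readings, line 29
  7: from pick_anchor, line 20
  8: from main, line 45
  9: from update_gauge, line 33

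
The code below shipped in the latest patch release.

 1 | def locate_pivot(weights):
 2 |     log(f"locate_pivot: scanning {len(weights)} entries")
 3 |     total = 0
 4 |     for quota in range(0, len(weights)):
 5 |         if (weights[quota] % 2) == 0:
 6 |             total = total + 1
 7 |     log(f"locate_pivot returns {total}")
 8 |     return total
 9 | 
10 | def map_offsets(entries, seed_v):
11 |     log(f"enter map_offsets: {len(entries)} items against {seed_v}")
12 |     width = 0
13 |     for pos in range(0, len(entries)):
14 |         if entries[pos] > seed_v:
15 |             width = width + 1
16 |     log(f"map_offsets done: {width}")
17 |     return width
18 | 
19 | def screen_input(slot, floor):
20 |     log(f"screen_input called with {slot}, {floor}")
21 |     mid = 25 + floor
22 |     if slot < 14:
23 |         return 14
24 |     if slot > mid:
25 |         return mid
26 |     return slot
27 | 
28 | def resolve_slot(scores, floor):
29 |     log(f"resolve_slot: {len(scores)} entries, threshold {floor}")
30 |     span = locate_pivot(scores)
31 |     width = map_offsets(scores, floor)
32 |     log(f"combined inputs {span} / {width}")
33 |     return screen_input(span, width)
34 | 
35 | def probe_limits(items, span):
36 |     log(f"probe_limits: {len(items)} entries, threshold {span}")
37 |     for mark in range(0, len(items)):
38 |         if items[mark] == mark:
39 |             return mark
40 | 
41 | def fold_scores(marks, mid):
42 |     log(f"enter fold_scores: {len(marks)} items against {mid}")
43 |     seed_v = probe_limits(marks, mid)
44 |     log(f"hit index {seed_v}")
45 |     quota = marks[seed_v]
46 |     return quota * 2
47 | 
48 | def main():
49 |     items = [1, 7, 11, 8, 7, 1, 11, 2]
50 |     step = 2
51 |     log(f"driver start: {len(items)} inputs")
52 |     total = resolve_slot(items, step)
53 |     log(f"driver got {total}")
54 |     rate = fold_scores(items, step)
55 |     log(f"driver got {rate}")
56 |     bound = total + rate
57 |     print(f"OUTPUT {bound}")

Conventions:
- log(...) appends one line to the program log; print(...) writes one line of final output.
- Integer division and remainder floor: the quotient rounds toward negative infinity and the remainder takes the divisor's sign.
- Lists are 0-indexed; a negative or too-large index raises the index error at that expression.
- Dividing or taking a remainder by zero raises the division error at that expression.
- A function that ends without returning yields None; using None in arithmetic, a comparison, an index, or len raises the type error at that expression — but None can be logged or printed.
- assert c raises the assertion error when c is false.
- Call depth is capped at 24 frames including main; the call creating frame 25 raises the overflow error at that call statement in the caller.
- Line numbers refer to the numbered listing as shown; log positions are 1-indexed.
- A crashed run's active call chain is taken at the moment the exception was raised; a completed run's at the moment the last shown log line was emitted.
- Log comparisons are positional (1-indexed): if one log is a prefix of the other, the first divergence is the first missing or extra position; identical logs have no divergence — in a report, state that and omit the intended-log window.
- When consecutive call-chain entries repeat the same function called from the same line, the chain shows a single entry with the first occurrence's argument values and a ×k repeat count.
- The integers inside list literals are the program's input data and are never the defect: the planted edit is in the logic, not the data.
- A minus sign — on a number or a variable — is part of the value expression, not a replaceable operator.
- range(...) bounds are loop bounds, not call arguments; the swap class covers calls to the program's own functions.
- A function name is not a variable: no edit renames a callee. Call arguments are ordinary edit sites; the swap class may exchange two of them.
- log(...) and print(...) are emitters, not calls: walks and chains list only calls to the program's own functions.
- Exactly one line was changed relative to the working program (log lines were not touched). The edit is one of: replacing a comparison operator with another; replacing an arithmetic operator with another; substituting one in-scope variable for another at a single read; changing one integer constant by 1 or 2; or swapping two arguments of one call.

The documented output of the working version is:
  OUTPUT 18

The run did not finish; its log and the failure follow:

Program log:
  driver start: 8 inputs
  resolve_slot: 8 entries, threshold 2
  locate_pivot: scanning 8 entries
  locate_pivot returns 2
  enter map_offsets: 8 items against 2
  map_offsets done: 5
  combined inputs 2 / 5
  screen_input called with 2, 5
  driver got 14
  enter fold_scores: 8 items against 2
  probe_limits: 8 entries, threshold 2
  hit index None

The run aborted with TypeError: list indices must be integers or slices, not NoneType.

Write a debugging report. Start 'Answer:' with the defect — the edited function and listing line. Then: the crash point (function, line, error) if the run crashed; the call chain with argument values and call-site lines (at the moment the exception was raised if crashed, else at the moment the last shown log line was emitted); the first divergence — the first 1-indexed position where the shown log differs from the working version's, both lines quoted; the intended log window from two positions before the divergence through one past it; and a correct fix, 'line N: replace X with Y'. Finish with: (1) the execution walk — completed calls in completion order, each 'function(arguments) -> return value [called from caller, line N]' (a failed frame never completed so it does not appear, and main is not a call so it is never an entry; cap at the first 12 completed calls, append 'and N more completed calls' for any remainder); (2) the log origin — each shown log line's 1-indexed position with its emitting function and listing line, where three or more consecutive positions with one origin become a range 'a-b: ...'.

Answer: the defect is in probe_limits at line 38.
The tell: At log position 12 the runs split — shown 'hit index None', but the working version logs 'hit index 7'.
Crash: fold_scores, line 45, TypeError.
Call chain: main -> fold_scores([1, 7, 11, 8, 7, 1, 11, 2], 2) (called at line 54).
First divergence: position 12 — shown 'hit index None', intended 'hit index 7'.
Intended log window:
  10: enter fold_scores: 8 items against 2
  11: probe_limits: 8 entries, threshold 2
  12: hit index 7
  13: driver got 4
Execution walk:
  locate_pivot([1, 7, 11, 8, 7, 1, 11, 2]) -> 2  [called from resolve_slot, line 30]
  map_offsets([1, 7, 11, 8, 7, 1, 11, 2], 2) -> 5  [called from resolve_slot, line 31]
  screen_input(2, 5) -> 14  [called from resolve_slot, line 33]
  resolve_slot([1, 7, 11, 8, 7, 1, 11, 2], 2) -> 14  [called from main, line 52]
  probe_limits([1, 7, 11, 8, 7, 1, 11, 2], 2) -> None  [called from fold_scores, line 43]
Log origins:
  1 — main, line 51
  2 — resolve_slot, line 29
  3 — locate_pivot, line 2
  4 — locate_pivot, line 7
  5 — map_offsets, line 11
  6 — map_offsets, line 16
  7 — resolve_slot, line 32
  8 — screen_input, line 20
  9 — main, line 53
  10 — fold_scores, line 42
  11 — probe_limits, line 36
  12 — fold_scores, line 44
A correct fix: line 38: replace `items[mark] == mark` with `items[mark] == span`.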